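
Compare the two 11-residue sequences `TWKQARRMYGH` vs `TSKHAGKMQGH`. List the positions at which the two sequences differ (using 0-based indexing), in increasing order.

Differences at position 1 (W→S), position 3 (Q→H), position 5 (R→G), position 6 (R→K), position 8 (Y→Q).

1, 3, 5, 6, 8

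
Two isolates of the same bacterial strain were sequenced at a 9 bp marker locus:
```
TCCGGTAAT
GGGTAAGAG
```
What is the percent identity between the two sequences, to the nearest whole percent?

8 positions differ (1, 2, 3, 4, 5, 6, 7, 9), so 1 of 9 match: 1/9 = 11.11%.

11%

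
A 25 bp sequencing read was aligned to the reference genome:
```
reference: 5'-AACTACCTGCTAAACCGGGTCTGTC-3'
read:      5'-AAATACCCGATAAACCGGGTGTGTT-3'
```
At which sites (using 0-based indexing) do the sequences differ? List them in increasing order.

Scanning 0-based: 2: C/A; 7: T/C; 9: C/A; 20: C/G; 24: C/T.

2, 7, 9, 20, 24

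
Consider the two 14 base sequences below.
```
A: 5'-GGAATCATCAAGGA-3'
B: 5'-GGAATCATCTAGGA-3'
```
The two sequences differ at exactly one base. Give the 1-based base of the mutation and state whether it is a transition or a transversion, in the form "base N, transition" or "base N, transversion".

base 10, transversion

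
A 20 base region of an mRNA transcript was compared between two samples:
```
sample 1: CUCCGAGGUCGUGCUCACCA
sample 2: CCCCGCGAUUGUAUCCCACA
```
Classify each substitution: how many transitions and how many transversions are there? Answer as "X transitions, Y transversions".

Transitions (purine↔purine or pyrimidine↔pyrimidine): 2 U→C, 8 G→A, 10 C→U, 13 G→A, 14 C→U, 15 U→C.
Transversions (purine↔pyrimidine): 6 A→C, 17 A→C, 18 C→A.

6 transitions, 3 transversions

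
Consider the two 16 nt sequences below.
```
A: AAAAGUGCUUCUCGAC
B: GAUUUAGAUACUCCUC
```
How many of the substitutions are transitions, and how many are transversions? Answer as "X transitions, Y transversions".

Mismatches (1-based):
position 1: A→G (purine→purine, transition)
position 3: A→U (purine→pyrimidine, transversion)
position 4: A→U (purine→pyrimidine, transversion)
position 5: G→U (purine→pyrimidine, transversion)
position 6: U→A (pyrimidine→purine, transversion)
position 8: C→A (pyrimidine→purine, transversion)
position 10: U→A (pyrimidine→purine, transversion)
position 14: G→C (purine→pyrimidine, transversion)
position 15: A→U (purine→pyrimidine, transversion)

1 transition, 8 transversions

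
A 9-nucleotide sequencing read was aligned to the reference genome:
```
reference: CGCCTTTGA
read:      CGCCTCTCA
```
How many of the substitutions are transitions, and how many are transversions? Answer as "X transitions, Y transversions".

1 transition, 1 transversion

Transitions (purine↔purine or pyrimidine↔pyrimidine): 6 T→C.
Transversions (purine↔pyrimidine): 8 G→C.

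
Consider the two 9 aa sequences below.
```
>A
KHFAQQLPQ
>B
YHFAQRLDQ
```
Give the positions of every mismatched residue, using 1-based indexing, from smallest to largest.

1, 6, 8

Scanning 1-based: 1: K/Y; 6: Q/R; 8: P/D.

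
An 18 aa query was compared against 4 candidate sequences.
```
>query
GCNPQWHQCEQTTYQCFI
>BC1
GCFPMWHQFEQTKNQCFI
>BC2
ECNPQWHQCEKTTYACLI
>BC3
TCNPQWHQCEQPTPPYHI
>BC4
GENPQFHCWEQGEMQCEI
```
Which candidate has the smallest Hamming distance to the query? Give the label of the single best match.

BC2

BC1 differs at 5 residues; BC2 differs at 4 residues; BC3 differs at 6 residues; BC4 differs at 8 residues. The closest is BC2.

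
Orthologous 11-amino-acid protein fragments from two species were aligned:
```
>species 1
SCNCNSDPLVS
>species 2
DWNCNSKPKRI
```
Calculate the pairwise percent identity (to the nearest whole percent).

6 positions differ (1, 2, 7, 9, 10, 11), so 5 of 11 match: 5/11 = 45.45%.

45%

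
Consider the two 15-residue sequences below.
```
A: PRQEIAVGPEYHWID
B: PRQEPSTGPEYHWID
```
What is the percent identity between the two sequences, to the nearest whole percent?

80%

3 positions differ (5, 6, 7), so 12 of 15 match: 12/15 = 80%.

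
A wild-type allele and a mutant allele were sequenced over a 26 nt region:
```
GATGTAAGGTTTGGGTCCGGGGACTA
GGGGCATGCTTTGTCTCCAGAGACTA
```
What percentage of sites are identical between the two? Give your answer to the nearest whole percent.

65%

Mismatches at positions 2, 3, 5, 7, 9, 14, 15, 19, 21 (1-based): 9 of 26.
Identical positions: 17/26 = 65.38% → 65%.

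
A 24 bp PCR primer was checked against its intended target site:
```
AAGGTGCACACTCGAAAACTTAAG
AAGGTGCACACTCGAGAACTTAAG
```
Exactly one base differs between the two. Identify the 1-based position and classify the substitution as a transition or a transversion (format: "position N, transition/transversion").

Position 16 changes A→G. A is a purine and G is a purine, so this is a transition.

position 16, transition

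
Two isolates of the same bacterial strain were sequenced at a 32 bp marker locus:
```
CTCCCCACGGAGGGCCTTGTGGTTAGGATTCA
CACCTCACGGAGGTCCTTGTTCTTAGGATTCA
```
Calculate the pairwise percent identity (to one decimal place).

Mismatches at positions 2, 5, 14, 21, 22 (1-based): 5 of 32.
Identical positions: 27/32 = 84.38% → 84.4%.

84.4%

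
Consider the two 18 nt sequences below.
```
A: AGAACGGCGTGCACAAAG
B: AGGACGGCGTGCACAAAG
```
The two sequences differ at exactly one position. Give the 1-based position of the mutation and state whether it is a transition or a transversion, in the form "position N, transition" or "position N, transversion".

position 3, transition

Position 3 changes A→G. A is a purine and G is a purine, so this is a transition.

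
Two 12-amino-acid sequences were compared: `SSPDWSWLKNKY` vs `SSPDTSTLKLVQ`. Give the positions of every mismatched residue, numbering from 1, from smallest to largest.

5, 7, 10, 11, 12

Differences at position 5 (W→T), position 7 (W→T), position 10 (N→L), position 11 (K→V), position 12 (Y→Q).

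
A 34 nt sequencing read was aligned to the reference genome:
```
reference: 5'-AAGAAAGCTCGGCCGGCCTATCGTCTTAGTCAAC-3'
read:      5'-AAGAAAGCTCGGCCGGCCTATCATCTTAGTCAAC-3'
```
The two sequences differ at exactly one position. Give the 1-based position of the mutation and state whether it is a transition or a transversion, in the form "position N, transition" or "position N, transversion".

position 23, transition

Position 23 changes G→A. G is a purine and A is a purine, so this is a transition.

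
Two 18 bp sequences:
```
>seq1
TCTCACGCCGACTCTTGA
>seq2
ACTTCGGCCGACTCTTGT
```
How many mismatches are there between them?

5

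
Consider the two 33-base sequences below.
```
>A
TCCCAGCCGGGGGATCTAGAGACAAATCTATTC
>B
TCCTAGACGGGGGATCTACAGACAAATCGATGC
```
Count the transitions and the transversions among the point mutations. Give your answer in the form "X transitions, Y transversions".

Mismatches (1-based):
base 4: C→T (pyrimidine→pyrimidine, transition)
base 7: C→A (pyrimidine→purine, transversion)
base 19: G→C (purine→pyrimidine, transversion)
base 29: T→G (pyrimidine→purine, transversion)
base 32: T→G (pyrimidine→purine, transversion)

1 transition, 4 transversions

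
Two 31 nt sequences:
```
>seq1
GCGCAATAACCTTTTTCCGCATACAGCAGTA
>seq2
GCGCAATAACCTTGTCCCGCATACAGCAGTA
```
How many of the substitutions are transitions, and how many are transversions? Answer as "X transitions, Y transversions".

Mismatches (1-based):
site 14: T→G (pyrimidine→purine, transversion)
site 16: T→C (pyrimidine→pyrimidine, transition)

1 transition, 1 transversion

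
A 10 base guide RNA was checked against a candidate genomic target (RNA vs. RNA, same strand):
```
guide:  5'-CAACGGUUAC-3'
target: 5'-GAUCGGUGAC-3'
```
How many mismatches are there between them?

3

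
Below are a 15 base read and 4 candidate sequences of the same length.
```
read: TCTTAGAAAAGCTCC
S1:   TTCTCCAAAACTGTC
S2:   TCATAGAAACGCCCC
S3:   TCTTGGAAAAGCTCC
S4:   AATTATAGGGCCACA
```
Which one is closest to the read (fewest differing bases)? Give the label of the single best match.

S1 differs at 8 bases; S2 differs at 3 bases; S3 differs at 1 base; S4 differs at 9 bases. The closest is S3.

S3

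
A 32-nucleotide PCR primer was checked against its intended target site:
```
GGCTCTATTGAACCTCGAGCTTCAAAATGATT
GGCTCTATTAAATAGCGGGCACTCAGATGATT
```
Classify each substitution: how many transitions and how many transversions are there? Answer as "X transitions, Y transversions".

6 transitions, 4 transversions

Mismatches (1-based):
position 10: G→A (purine→purine, transition)
position 13: C→T (pyrimidine→pyrimidine, transition)
position 14: C→A (pyrimidine→purine, transversion)
position 15: T→G (pyrimidine→purine, transversion)
position 18: A→G (purine→purine, transition)
position 21: T→A (pyrimidine→purine, transversion)
position 22: T→C (pyrimidine→pyrimidine, transition)
position 23: C→T (pyrimidine→pyrimidine, transition)
position 24: A→C (purine→pyrimidine, transversion)
position 26: A→G (purine→purine, transition)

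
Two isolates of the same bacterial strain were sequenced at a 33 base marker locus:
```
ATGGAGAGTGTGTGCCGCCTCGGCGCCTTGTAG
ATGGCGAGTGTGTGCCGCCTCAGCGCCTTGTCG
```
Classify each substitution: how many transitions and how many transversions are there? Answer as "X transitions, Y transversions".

1 transition, 2 transversions

Transitions (purine↔purine or pyrimidine↔pyrimidine): 22 G→A.
Transversions (purine↔pyrimidine): 5 A→C, 32 A→C.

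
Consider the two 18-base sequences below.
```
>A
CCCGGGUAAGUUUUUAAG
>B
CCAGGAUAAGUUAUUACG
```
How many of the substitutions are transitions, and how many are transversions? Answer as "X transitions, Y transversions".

1 transition, 3 transversions

Mismatches (1-based):
position 3: C→A (pyrimidine→purine, transversion)
position 6: G→A (purine→purine, transition)
position 13: U→A (pyrimidine→purine, transversion)
position 17: A→C (purine→pyrimidine, transversion)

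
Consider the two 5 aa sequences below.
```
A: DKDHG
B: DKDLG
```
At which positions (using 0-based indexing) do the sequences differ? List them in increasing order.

3

Scanning 0-based: 3: H/L.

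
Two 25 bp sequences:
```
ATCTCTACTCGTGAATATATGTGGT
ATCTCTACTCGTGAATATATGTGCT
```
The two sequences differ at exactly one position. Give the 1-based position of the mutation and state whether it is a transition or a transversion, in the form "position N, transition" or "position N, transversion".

position 24, transversion

The sequences differ only at position 24: G→C (purine→pyrimidine), a transversion.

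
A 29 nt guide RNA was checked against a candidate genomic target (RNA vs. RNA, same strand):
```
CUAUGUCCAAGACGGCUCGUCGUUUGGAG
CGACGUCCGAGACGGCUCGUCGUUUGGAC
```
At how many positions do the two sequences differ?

4

Mismatches (1-based): position 2: U→G; position 4: U→C; position 9: A→G; position 29: G→C.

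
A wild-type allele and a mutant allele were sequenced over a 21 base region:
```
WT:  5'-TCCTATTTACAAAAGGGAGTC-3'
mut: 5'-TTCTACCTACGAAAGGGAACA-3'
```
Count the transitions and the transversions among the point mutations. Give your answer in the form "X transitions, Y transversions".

6 transitions, 1 transversion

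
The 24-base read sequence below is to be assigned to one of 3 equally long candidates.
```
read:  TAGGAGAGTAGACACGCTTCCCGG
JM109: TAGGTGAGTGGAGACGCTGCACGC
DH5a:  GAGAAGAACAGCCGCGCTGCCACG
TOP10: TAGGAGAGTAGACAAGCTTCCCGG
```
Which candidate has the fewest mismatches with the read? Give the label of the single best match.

JM109 differs at 6 bases; DH5a differs at 9 bases; TOP10 differs at 1 base. The closest is TOP10.

TOP10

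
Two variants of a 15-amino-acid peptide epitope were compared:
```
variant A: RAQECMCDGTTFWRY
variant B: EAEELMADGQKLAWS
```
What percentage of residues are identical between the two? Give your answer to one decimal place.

10 positions differ (1, 3, 5, 7, 10, 11, 12, 13, 14, 15), so 5 of 15 match: 5/15 = 33.33%.

33.3%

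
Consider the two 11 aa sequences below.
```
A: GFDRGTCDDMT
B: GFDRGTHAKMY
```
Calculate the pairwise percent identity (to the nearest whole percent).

4 positions differ (7, 8, 9, 11), so 7 of 11 match: 7/11 = 63.64%.

64%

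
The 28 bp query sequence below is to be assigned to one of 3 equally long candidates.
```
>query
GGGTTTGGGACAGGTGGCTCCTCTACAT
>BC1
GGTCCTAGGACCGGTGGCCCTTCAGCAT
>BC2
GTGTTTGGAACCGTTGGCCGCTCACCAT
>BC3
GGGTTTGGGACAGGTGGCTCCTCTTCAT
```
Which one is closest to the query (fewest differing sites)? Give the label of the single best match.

BC3

BC1 differs at 9 sites; BC2 differs at 8 sites; BC3 differs at 1 site. The closest is BC3.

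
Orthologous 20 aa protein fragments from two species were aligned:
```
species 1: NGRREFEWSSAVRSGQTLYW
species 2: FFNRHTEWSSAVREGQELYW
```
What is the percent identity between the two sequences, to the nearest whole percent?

Mismatches at positions 1, 2, 3, 5, 6, 14, 17 (1-based): 7 of 20.
Identical positions: 13/20 = 65% → 65%.

65%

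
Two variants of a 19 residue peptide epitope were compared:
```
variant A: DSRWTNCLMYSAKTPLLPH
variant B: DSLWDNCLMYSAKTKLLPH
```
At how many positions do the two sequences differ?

3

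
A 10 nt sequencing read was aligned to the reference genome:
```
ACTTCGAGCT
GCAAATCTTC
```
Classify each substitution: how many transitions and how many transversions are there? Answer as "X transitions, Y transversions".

3 transitions, 6 transversions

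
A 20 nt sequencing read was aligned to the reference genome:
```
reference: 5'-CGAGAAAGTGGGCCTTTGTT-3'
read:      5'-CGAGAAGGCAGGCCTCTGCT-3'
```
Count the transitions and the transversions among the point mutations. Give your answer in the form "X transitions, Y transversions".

Mismatches (1-based):
base 7: A→G (purine→purine, transition)
base 9: T→C (pyrimidine→pyrimidine, transition)
base 10: G→A (purine→purine, transition)
base 16: T→C (pyrimidine→pyrimidine, transition)
base 19: T→C (pyrimidine→pyrimidine, transition)

5 transitions, 0 transversions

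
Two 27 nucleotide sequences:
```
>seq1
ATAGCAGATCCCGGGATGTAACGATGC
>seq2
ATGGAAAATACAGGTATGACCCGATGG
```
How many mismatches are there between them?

10

Comparing position by position, 10 bases differ: 3 (A/G), 5 (C/A), 7 (G/A), 10 (C/A), 12 (C/A), 15 (G/T), 19 (T/A), 20 (A/C), 21 (A/C), 27 (C/G).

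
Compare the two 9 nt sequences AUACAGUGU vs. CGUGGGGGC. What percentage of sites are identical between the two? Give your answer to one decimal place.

22.2%

7 positions differ (1, 2, 3, 4, 5, 7, 9), so 2 of 9 match: 2/9 = 22.22%.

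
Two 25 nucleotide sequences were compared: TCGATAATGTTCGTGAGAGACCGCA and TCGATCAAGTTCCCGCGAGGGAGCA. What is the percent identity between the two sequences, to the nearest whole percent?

8 positions differ (6, 8, 13, 14, 16, 20, 21, 22), so 17 of 25 match: 17/25 = 68%.

68%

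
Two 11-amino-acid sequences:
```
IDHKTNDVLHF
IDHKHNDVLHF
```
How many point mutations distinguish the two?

Comparing position by position, 1 residue differs: 5 (T/H).

1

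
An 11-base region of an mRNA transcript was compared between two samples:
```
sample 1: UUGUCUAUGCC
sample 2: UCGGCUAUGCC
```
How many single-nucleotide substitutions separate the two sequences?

2

Mismatches (1-based): position 2: U→C; position 4: U→G.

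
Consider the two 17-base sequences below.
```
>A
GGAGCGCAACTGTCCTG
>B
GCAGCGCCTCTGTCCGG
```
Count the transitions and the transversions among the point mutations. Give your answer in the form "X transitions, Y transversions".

Transitions (purine↔purine or pyrimidine↔pyrimidine): none.
Transversions (purine↔pyrimidine): 2 G→C, 8 A→C, 9 A→T, 16 T→G.

0 transitions, 4 transversions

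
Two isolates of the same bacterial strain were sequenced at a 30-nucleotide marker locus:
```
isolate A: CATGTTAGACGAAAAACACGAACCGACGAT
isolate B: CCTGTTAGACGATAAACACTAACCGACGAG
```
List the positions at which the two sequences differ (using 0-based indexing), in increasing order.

Differences at position 1 (A→C), position 12 (A→T), position 19 (G→T), position 29 (T→G).

1, 12, 19, 29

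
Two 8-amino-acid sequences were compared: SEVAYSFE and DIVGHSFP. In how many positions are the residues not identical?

5

Comparing position by position, 5 positions differ: 1 (S/D), 2 (E/I), 4 (A/G), 5 (Y/H), 8 (E/P).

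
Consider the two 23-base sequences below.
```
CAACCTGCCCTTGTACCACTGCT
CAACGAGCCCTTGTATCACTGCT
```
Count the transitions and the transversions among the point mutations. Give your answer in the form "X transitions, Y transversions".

1 transition, 2 transversions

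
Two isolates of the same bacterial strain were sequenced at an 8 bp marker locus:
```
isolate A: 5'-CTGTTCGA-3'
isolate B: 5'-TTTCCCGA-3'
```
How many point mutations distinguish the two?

4

Mismatches (1-based): site 1: C→T; site 3: G→T; site 4: T→C; site 5: T→C.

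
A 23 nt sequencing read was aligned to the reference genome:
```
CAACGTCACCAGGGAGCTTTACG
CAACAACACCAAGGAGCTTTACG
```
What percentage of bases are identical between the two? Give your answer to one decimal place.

Mismatches at positions 5, 6, 12 (1-based): 3 of 23.
Identical positions: 20/23 = 86.96% → 87.0%.

87.0%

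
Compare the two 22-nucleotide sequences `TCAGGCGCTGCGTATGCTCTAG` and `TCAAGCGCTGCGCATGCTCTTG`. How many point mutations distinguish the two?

3

Mismatches (1-based): site 4: G→A; site 13: T→C; site 21: A→T.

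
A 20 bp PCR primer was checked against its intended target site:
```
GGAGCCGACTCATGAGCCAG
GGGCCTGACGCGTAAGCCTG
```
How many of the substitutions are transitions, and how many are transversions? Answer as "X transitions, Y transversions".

Mismatches (1-based):
site 3: A→G (purine→purine, transition)
site 4: G→C (purine→pyrimidine, transversion)
site 6: C→T (pyrimidine→pyrimidine, transition)
site 10: T→G (pyrimidine→purine, transversion)
site 12: A→G (purine→purine, transition)
site 14: G→A (purine→purine, transition)
site 19: A→T (purine→pyrimidine, transversion)

4 transitions, 3 transversions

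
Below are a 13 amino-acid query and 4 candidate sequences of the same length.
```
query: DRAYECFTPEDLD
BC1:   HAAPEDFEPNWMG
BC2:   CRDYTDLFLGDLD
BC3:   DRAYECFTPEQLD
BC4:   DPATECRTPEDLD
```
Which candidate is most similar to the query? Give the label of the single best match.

BC3

BC1 differs at 9 residues; BC2 differs at 8 residues; BC3 differs at 1 residue; BC4 differs at 3 residues. The closest is BC3.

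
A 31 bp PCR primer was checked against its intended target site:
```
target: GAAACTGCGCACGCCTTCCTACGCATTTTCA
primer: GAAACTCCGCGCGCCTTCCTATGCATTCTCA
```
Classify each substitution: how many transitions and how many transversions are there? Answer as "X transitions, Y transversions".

Mismatches (1-based):
position 7: G→C (purine→pyrimidine, transversion)
position 11: A→G (purine→purine, transition)
position 22: C→T (pyrimidine→pyrimidine, transition)
position 28: T→C (pyrimidine→pyrimidine, transition)

3 transitions, 1 transversion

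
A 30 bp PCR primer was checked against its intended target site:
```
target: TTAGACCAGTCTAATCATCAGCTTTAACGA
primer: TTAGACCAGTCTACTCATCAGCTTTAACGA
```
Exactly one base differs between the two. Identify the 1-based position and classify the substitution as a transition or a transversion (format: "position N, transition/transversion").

position 14, transversion

Position 14 changes A→C. A is a purine and C is a pyrimidine, so this is a transversion.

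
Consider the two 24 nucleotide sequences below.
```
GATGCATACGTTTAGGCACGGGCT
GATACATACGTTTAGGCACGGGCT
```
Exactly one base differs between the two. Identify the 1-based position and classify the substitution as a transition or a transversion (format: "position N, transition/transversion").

Position 4 changes G→A. G is a purine and A is a purine, so this is a transition.

position 4, transition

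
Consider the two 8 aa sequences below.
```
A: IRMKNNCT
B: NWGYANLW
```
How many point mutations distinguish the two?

7

The sequences differ at positions 1, 2, 3, 4, 5, 7, 8 (1-based) — 7 in total.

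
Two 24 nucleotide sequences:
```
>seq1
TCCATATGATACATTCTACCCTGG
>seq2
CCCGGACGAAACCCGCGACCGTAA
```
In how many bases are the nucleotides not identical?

The sequences differ at bases 1, 4, 5, 7, 10, 13, 14, 15, 17, 21, 23, 24 (1-based) — 12 in total.

12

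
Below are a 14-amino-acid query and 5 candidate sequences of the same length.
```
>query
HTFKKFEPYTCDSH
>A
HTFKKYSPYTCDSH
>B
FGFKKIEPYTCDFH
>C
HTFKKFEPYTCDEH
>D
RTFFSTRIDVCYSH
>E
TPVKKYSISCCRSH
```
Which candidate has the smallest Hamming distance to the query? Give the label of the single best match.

C

A differs at 2 residues; B differs at 4 residues; C differs at 1 residue; D differs at 9 residues; E differs at 9 residues. The closest is C.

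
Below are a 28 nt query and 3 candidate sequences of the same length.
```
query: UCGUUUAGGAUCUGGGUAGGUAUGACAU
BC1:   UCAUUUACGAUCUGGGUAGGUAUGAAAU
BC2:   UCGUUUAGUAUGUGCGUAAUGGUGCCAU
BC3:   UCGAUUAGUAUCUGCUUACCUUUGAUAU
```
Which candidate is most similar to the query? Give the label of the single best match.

BC1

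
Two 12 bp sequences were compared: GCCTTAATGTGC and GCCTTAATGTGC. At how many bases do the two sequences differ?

No positions differ; the sequences are identical.

0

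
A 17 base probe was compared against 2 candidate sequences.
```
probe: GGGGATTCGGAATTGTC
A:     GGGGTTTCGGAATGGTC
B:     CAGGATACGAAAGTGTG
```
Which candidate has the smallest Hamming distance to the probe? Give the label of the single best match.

A

Hamming distances to probe — A: 2; B: 6.
Smallest is A with 2 mismatches.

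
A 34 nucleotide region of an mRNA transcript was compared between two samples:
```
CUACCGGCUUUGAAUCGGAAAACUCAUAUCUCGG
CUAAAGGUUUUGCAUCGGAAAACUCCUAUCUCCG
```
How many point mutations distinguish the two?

6

The sequences differ at bases 4, 5, 8, 13, 26, 33 (1-based) — 6 in total.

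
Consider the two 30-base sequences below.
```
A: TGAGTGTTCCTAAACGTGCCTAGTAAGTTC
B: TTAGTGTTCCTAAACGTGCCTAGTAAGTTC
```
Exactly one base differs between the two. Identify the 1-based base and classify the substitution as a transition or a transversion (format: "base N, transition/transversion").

base 2, transversion

The sequences differ only at base 2: G→T (purine→pyrimidine), a transversion.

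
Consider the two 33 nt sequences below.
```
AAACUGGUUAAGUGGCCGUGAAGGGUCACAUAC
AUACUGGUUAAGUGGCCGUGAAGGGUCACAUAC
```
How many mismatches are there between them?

1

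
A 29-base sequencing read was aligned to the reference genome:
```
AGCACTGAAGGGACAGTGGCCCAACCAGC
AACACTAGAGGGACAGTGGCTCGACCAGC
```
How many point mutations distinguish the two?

Mismatches (1-based): base 2: G→A; base 7: G→A; base 8: A→G; base 21: C→T; base 23: A→G.

5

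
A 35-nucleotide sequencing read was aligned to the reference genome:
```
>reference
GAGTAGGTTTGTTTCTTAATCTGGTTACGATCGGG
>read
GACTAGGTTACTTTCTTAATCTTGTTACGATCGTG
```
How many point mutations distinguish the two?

Comparing position by position, 5 bases differ: 3 (G/C), 10 (T/A), 11 (G/C), 23 (G/T), 34 (G/T).

5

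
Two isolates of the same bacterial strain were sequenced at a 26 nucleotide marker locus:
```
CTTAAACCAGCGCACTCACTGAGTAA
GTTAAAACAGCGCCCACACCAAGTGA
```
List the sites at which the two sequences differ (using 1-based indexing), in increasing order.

1, 7, 14, 16, 20, 21, 25

Differences at site 1 (C→G), site 7 (C→A), site 14 (A→C), site 16 (T→A), site 20 (T→C), site 21 (G→A), site 25 (A→G).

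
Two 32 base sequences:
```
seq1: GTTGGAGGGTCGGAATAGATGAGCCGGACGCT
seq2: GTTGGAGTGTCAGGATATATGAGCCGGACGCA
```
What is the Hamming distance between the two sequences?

5

Mismatches (1-based): base 8: G→T; base 12: G→A; base 14: A→G; base 18: G→T; base 32: T→A.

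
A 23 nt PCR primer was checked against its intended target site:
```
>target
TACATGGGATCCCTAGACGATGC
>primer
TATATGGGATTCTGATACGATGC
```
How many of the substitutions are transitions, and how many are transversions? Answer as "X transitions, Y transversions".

3 transitions, 2 transversions

Mismatches (1-based):
position 3: C→T (pyrimidine→pyrimidine, transition)
position 11: C→T (pyrimidine→pyrimidine, transition)
position 13: C→T (pyrimidine→pyrimidine, transition)
position 14: T→G (pyrimidine→purine, transversion)
position 16: G→T (purine→pyrimidine, transversion)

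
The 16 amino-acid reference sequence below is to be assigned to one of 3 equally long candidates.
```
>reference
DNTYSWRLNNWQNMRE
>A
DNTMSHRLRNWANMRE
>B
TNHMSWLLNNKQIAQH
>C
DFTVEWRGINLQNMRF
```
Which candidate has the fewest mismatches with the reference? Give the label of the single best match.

Hamming distances to reference — A: 4; B: 9; C: 7.
Smallest is A with 4 mismatches.

A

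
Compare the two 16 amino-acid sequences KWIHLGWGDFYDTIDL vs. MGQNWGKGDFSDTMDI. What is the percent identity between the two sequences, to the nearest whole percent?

44%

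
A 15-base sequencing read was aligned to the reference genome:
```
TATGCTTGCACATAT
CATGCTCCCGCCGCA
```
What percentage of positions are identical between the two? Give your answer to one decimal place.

8 positions differ (1, 7, 8, 10, 12, 13, 14, 15), so 7 of 15 match: 7/15 = 46.67%.

46.7%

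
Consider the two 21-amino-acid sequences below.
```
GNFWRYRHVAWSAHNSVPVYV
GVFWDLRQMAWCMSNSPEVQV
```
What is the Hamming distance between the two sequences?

11

Comparing position by position, 11 residues differ: 2 (N/V), 5 (R/D), 6 (Y/L), 8 (H/Q), 9 (V/M), 12 (S/C), 13 (A/M), 14 (H/S), 17 (V/P), 18 (P/E), 20 (Y/Q).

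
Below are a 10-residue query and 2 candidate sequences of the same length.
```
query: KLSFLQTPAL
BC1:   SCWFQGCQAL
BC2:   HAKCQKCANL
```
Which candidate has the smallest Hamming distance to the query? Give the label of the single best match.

BC1 differs at 7 residues; BC2 differs at 9 residues. The closest is BC1.

BC1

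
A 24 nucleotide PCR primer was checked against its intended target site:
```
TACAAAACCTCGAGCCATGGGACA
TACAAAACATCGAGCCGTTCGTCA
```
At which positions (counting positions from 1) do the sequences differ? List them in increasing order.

Scanning 1-based: 9: C/A; 17: A/G; 19: G/T; 20: G/C; 22: A/T.

9, 17, 19, 20, 22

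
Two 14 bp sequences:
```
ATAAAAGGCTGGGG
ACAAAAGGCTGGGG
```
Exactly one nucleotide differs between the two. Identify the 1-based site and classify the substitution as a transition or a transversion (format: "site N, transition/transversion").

site 2, transition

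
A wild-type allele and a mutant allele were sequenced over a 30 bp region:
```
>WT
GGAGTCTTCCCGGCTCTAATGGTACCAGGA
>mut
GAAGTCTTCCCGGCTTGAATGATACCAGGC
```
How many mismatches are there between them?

5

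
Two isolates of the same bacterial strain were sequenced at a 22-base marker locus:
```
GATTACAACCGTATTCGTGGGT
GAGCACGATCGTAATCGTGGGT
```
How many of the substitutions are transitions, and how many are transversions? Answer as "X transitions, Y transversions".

Transitions (purine↔purine or pyrimidine↔pyrimidine): 4 T→C, 7 A→G, 9 C→T.
Transversions (purine↔pyrimidine): 3 T→G, 14 T→A.

3 transitions, 2 transversions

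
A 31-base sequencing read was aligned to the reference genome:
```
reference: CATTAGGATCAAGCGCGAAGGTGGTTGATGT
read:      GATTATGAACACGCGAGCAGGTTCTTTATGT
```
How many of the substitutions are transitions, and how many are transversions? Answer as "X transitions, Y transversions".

0 transitions, 9 transversions

Mismatches (1-based):
site 1: C→G (pyrimidine→purine, transversion)
site 6: G→T (purine→pyrimidine, transversion)
site 9: T→A (pyrimidine→purine, transversion)
site 12: A→C (purine→pyrimidine, transversion)
site 16: C→A (pyrimidine→purine, transversion)
site 18: A→C (purine→pyrimidine, transversion)
site 23: G→T (purine→pyrimidine, transversion)
site 24: G→C (purine→pyrimidine, transversion)
site 27: G→T (purine→pyrimidine, transversion)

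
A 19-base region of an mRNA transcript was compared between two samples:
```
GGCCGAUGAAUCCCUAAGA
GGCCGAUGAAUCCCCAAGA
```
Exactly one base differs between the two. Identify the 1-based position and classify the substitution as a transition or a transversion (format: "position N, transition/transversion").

position 15, transition

The sequences differ only at position 15: U→C (pyrimidine→pyrimidine), a transition.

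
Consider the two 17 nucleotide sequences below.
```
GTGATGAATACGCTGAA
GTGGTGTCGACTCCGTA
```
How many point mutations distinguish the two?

Mismatches (1-based): position 4: A→G; position 7: A→T; position 8: A→C; position 9: T→G; position 12: G→T; position 14: T→C; position 16: A→T.

7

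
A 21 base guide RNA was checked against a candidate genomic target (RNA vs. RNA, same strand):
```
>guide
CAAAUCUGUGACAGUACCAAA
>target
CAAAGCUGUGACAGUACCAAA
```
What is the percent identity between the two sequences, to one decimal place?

95.2%

Mismatch at position 5 (1-based): 1 of 21.
Identical positions: 20/21 = 95.24% → 95.2%.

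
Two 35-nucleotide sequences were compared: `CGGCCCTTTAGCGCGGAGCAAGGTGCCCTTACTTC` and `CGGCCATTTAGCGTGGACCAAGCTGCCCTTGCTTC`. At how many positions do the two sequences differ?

Comparing position by position, 5 positions differ: 6 (C/A), 14 (C/T), 18 (G/C), 23 (G/C), 31 (A/G).

5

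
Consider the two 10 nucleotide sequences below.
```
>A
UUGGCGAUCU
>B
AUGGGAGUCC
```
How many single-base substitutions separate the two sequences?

Comparing position by position, 5 bases differ: 1 (U/A), 5 (C/G), 6 (G/A), 7 (A/G), 10 (U/C).

5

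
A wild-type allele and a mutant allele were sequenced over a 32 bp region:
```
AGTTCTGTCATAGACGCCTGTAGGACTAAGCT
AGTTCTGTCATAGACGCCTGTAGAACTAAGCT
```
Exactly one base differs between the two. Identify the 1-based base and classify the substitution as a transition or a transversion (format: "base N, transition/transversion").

Base 24 changes G→A. G is a purine and A is a purine, so this is a transition.

base 24, transition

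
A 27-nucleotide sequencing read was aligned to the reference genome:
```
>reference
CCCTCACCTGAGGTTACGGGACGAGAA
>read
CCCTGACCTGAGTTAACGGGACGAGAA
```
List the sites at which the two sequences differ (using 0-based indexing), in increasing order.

Scanning 0-based: 4: C/G; 12: G/T; 14: T/A.

4, 12, 14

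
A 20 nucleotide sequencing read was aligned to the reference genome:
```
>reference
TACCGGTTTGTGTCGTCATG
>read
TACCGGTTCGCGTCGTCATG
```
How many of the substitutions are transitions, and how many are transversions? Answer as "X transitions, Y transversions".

2 transitions, 0 transversions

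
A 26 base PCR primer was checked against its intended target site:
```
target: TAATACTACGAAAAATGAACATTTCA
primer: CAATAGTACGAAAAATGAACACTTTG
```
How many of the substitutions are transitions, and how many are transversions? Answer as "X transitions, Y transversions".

Mismatches (1-based):
site 1: T→C (pyrimidine→pyrimidine, transition)
site 6: C→G (pyrimidine→purine, transversion)
site 22: T→C (pyrimidine→pyrimidine, transition)
site 25: C→T (pyrimidine→pyrimidine, transition)
site 26: A→G (purine→purine, transition)

4 transitions, 1 transversion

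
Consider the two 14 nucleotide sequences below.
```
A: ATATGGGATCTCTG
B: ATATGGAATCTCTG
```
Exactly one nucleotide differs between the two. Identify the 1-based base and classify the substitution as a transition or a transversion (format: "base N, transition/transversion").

base 7, transition

Base 7 changes G→A. G is a purine and A is a purine, so this is a transition.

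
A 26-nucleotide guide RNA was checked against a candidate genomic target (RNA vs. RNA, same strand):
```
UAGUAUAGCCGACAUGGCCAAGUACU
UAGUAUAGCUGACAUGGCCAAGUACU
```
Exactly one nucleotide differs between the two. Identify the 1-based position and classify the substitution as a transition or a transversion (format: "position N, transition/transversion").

position 10, transition

The sequences differ only at position 10: C→U (pyrimidine→pyrimidine), a transition.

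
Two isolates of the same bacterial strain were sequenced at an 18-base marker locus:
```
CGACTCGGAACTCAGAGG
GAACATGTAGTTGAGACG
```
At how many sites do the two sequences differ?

9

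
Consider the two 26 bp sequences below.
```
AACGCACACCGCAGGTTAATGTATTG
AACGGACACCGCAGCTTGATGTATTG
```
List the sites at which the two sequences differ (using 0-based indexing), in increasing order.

Scanning 0-based: 4: C/G; 14: G/C; 17: A/G.

4, 14, 17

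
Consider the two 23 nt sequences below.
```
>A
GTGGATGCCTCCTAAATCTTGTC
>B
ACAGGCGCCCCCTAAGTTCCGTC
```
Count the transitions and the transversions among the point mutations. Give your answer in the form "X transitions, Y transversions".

Mismatches (1-based):
position 1: G→A (purine→purine, transition)
position 2: T→C (pyrimidine→pyrimidine, transition)
position 3: G→A (purine→purine, transition)
position 5: A→G (purine→purine, transition)
position 6: T→C (pyrimidine→pyrimidine, transition)
position 10: T→C (pyrimidine→pyrimidine, transition)
position 16: A→G (purine→purine, transition)
position 18: C→T (pyrimidine→pyrimidine, transition)
position 19: T→C (pyrimidine→pyrimidine, transition)
position 20: T→C (pyrimidine→pyrimidine, transition)

10 transitions, 0 transversions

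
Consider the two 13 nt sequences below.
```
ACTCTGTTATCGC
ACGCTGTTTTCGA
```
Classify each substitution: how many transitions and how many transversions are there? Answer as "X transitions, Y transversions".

0 transitions, 3 transversions

Mismatches (1-based):
site 3: T→G (pyrimidine→purine, transversion)
site 9: A→T (purine→pyrimidine, transversion)
site 13: C→A (pyrimidine→purine, transversion)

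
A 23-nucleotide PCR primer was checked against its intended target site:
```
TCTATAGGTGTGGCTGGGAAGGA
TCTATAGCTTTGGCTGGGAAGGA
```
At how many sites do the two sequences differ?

Comparing position by position, 2 sites differ: 8 (G/C), 10 (G/T).

2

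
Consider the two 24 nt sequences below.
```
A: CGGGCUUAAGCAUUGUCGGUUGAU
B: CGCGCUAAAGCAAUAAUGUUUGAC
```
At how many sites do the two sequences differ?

Comparing position by position, 8 sites differ: 3 (G/C), 7 (U/A), 13 (U/A), 15 (G/A), 16 (U/A), 17 (C/U), 19 (G/U), 24 (U/C).

8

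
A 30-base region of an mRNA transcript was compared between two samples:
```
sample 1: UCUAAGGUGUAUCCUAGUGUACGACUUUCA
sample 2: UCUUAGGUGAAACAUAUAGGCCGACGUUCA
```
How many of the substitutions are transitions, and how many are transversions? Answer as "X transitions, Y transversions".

Mismatches (1-based):
site 4: A→U (purine→pyrimidine, transversion)
site 10: U→A (pyrimidine→purine, transversion)
site 12: U→A (pyrimidine→purine, transversion)
site 14: C→A (pyrimidine→purine, transversion)
site 17: G→U (purine→pyrimidine, transversion)
site 18: U→A (pyrimidine→purine, transversion)
site 20: U→G (pyrimidine→purine, transversion)
site 21: A→C (purine→pyrimidine, transversion)
site 26: U→G (pyrimidine→purine, transversion)

0 transitions, 9 transversions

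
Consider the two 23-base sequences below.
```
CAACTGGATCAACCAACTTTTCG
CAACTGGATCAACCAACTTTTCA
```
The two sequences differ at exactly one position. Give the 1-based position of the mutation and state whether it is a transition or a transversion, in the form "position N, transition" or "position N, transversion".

Position 23 changes G→A. G is a purine and A is a purine, so this is a transition.

position 23, transition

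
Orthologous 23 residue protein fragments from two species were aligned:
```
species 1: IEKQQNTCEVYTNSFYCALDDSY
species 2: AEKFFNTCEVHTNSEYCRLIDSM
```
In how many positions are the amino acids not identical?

The sequences differ at positions 1, 4, 5, 11, 15, 18, 20, 23 (1-based) — 8 in total.

8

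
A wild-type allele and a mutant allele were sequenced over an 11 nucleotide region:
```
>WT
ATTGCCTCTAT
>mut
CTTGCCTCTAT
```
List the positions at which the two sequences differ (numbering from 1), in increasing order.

Differences at position 1 (A→C).

1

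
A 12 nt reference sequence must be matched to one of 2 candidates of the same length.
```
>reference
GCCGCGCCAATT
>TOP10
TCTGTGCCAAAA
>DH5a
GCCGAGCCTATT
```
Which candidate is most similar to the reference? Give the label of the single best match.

DH5a

TOP10 differs at 5 bases; DH5a differs at 2 bases. The closest is DH5a.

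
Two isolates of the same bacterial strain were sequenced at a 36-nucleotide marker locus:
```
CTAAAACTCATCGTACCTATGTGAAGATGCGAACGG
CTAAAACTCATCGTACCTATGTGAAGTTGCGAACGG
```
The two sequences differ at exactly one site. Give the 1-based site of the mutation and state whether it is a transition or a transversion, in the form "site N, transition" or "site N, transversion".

site 27, transversion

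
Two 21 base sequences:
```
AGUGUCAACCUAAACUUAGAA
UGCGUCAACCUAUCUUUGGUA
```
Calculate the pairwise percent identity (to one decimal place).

66.7%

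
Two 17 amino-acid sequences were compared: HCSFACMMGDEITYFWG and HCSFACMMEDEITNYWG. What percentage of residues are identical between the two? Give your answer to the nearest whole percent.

82%

3 positions differ (9, 14, 15), so 14 of 17 match: 14/17 = 82.35%.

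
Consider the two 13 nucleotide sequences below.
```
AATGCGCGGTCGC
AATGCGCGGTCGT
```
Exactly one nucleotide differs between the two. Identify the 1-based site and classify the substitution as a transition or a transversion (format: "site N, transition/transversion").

site 13, transition

The sequences differ only at site 13: C→T (pyrimidine→pyrimidine), a transition.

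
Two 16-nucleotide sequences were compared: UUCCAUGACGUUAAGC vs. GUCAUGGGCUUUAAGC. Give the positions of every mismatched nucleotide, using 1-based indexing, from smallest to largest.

1, 4, 5, 6, 8, 10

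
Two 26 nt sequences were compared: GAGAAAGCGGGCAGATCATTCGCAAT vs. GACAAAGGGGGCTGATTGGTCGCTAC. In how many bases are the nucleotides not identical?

8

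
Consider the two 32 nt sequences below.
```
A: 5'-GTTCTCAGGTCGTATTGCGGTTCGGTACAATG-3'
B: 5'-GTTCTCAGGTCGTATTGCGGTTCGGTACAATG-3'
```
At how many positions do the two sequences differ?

No positions differ; the sequences are identical.

0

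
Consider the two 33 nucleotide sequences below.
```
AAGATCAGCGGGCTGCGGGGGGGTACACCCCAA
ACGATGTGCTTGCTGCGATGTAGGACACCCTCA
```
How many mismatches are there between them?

Comparing position by position, 12 bases differ: 2 (A/C), 6 (C/G), 7 (A/T), 10 (G/T), 11 (G/T), 18 (G/A), 19 (G/T), 21 (G/T), 22 (G/A), 24 (T/G), 31 (C/T), 32 (A/C).

12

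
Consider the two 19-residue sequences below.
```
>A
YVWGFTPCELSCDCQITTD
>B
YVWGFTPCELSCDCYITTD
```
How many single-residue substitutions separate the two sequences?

1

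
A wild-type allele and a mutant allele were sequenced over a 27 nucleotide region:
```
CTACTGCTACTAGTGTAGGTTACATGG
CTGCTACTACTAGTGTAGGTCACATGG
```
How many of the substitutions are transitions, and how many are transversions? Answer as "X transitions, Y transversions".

3 transitions, 0 transversions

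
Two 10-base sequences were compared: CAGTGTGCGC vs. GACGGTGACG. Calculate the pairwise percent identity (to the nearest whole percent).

6 positions differ (1, 3, 4, 8, 9, 10), so 4 of 10 match: 4/10 = 40%.

40%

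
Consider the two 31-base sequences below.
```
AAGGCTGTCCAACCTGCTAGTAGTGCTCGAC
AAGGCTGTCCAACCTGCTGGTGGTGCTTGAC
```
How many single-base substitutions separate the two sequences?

3

Comparing position by position, 3 positions differ: 19 (A/G), 22 (A/G), 28 (C/T).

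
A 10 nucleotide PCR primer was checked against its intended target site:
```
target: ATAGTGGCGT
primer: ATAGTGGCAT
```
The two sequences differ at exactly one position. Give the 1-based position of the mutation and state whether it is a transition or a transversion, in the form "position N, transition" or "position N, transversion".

Position 9 changes G→A. G is a purine and A is a purine, so this is a transition.

position 9, transition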